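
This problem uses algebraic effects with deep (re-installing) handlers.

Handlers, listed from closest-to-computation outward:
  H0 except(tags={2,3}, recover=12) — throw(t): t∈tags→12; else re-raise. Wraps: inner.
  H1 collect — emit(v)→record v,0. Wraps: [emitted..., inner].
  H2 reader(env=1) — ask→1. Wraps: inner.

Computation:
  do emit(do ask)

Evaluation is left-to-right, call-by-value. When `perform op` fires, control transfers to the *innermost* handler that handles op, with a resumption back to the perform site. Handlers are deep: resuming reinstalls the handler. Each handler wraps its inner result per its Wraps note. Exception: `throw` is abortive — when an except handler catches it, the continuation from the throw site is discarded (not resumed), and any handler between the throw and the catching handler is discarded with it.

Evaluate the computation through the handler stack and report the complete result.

Evaluation trace:
ask @ H2 ⇒ 1
emit(1) @ H1 ⇒ out+=1
H0 returns 0
H1 returns [1, 0]
H2 returns [1, 0]
= [1, 0]

Answer: [1, 0]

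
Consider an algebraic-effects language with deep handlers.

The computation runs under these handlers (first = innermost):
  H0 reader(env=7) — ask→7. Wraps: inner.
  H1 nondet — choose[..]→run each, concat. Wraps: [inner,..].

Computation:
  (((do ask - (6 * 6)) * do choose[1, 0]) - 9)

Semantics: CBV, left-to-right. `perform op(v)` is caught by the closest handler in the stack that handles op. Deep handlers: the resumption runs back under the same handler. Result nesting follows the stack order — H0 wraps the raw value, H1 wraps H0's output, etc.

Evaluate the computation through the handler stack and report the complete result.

Answer: [-38, -9]

Evaluation trace:
ask @ H0 ⇒ 7
choose[1, 0] @ H1
  branch[0] choose=1:
    H0 returns -38
    H1 returns [-38]
  branch[1] choose=0:
    H0 returns -9
    H1 returns [-9]
= [-38, -9]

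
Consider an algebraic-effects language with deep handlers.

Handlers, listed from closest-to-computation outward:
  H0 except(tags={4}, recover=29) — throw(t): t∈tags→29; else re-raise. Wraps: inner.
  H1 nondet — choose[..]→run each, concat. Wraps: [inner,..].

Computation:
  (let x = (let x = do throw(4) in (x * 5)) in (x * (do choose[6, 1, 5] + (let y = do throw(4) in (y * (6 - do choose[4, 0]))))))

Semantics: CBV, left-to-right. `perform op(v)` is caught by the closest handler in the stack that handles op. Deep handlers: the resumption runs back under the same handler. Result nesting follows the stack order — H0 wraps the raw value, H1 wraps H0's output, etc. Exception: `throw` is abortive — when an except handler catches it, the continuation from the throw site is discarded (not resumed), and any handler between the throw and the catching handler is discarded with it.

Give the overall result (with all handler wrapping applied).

Working:
throw(4) @ H0 caught ⇒ 29
H1 returns [29]
= [29]

Answer: [29]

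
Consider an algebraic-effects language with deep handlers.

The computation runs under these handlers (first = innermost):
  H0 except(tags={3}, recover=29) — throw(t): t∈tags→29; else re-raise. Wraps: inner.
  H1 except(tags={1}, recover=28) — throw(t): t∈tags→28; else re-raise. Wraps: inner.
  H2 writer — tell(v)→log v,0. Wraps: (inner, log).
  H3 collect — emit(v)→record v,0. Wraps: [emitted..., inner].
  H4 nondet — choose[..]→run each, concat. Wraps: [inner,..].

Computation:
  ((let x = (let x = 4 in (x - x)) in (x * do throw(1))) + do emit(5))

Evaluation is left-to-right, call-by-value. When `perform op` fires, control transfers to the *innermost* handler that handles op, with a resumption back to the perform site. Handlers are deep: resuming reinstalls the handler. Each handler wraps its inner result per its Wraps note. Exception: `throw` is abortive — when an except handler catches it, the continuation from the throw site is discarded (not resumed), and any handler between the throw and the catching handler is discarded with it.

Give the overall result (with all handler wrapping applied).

Evaluation trace:
throw(1) @ H0 re-raised
throw(1) @ H1 caught ⇒ 28
H2 returns (28, ())
H3 returns [(28, ())]
H4 returns [[(28, ())]]
= [[(28, ())]]

Answer: [[(28, ())]]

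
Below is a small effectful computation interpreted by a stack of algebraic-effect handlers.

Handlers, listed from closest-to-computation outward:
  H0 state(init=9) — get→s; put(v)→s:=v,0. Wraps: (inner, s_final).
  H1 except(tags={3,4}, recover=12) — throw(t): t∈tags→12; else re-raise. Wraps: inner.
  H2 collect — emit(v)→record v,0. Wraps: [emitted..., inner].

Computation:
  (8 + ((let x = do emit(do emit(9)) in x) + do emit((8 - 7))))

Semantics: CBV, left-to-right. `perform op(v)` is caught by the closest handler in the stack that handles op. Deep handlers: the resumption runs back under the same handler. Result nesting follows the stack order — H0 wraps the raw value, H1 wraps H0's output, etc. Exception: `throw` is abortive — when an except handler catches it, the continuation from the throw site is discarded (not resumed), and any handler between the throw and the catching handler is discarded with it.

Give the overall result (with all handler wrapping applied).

Evaluation trace:
emit(9) @ H2 ⇒ out+=9
emit(0) @ H2 ⇒ out+=0
emit(1) @ H2 ⇒ out+=1
H0 returns (8, 9)
H1 returns (8, 9)
H2 returns [9, 0, 1, (8, 9)]
= [9, 0, 1, (8, 9)]

Answer: [9, 0, 1, (8, 9)]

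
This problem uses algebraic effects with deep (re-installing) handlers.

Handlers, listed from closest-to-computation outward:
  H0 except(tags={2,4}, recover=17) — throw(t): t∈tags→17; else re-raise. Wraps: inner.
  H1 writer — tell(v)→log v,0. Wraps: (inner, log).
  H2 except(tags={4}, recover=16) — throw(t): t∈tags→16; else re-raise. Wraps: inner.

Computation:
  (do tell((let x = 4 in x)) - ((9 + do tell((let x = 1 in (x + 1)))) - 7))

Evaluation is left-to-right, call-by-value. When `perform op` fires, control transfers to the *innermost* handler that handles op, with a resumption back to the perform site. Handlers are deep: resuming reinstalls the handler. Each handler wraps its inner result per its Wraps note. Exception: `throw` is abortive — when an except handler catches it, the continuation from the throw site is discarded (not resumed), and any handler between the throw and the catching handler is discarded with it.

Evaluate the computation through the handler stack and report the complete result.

Answer: (-2, (4, 2))

Working:
tell(4) @ H1 ⇒ log+=4
tell(2) @ H1 ⇒ log+=2
H0 returns -2
H1 returns (-2, (4, 2))
H2 returns (-2, (4, 2))
= (-2, (4, 2))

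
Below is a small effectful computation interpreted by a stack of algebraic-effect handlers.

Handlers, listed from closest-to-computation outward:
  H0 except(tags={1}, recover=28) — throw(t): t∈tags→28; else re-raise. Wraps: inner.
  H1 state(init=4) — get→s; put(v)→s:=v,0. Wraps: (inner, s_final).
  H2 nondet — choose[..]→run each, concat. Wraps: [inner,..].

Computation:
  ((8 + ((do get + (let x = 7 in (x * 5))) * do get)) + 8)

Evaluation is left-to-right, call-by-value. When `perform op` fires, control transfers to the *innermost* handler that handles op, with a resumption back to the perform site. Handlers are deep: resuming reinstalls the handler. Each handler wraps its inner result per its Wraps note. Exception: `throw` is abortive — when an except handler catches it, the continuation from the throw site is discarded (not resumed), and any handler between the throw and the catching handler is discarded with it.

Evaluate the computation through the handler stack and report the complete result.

Evaluation trace:
get @ H1 ⇒ 4
get @ H1 ⇒ 4
H0 returns 172
H1 returns (172, 4)
H2 returns [(172, 4)]
= [(172, 4)]

Answer: [(172, 4)]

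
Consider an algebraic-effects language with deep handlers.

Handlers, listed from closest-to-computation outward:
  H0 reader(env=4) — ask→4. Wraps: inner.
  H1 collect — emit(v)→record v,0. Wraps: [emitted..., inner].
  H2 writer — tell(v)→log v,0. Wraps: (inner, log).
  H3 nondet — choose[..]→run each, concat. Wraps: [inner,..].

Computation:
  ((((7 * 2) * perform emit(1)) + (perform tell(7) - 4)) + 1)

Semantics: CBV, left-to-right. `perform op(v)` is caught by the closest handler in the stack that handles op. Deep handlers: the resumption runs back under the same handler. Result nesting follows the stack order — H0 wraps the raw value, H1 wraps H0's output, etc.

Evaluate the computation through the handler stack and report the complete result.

Answer: [([1, -3], (7))]

Step-by-step:
emit(1) @ H1 ⇒ out+=1
tell(7) @ H2 ⇒ log+=7
H0 returns -3
H1 returns [1, -3]
H2 returns ([1, -3], (7))
H3 returns [([1, -3], (7))]
= [([1, -3], (7))]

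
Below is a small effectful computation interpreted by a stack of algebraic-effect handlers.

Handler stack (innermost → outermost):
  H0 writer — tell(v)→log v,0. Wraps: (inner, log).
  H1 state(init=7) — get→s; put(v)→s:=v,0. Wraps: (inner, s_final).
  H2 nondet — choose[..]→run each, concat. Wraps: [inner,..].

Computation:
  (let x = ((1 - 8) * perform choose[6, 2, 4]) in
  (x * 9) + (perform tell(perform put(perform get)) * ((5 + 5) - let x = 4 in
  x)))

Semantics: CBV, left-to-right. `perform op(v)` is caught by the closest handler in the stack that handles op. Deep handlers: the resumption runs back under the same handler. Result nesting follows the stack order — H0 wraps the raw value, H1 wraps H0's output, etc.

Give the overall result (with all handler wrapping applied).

Working:
choose[6, 2, 4] @ H2
  branch[0] choose=6:
    get @ H1 ⇒ 7
    put(7) @ H1 ⇒ s:=7
    tell(0) @ H0 ⇒ log+=0
    H0 returns (-378, (0))
    H1 returns ((-378, (0)), 7)
    H2 returns [((-378, (0)), 7)]
  branch[1] choose=2:
    get @ H1 ⇒ 7
    put(7) @ H1 ⇒ s:=7
    tell(0) @ H0 ⇒ log+=0
    H0 returns (-126, (0))
    H1 returns ((-126, (0)), 7)
    H2 returns [((-126, (0)), 7)]
  branch[2] choose=4:
    get @ H1 ⇒ 7
    put(7) @ H1 ⇒ s:=7
    tell(0) @ H0 ⇒ log+=0
    H0 returns (-252, (0))
    H1 returns ((-252, (0)), 7)
    H2 returns [((-252, (0)), 7)]
= [((-378, (0)), 7), ((-126, (0)), 7), ((-252, (0)), 7)]

Answer: [((-378, (0)), 7), ((-126, (0)), 7), ((-252, (0)), 7)]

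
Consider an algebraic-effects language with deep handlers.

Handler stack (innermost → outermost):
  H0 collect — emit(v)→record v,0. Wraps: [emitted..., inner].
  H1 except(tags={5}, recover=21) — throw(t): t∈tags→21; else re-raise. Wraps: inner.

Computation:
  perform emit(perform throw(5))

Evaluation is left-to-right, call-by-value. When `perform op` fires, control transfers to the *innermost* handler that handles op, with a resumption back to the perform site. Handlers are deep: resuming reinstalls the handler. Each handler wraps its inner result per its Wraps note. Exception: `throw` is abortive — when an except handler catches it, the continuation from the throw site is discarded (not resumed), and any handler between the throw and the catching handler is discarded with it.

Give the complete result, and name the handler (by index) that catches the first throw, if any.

Step-by-step:
throw(5) @ H1 caught ⇒ 21
= 21

Answer: 21 ; first throw caught by: H1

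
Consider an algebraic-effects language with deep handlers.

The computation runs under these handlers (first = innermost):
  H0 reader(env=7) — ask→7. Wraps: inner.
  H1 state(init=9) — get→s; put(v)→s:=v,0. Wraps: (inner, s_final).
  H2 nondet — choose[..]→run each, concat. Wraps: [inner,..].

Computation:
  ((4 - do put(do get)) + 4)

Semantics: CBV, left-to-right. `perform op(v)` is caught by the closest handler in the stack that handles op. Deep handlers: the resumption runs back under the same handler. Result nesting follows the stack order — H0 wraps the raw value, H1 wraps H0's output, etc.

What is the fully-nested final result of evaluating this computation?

Evaluation trace:
get @ H1 ⇒ 9
put(9) @ H1 ⇒ s:=9
H0 returns 8
H1 returns (8, 9)
H2 returns [(8, 9)]
= [(8, 9)]

Answer: [(8, 9)]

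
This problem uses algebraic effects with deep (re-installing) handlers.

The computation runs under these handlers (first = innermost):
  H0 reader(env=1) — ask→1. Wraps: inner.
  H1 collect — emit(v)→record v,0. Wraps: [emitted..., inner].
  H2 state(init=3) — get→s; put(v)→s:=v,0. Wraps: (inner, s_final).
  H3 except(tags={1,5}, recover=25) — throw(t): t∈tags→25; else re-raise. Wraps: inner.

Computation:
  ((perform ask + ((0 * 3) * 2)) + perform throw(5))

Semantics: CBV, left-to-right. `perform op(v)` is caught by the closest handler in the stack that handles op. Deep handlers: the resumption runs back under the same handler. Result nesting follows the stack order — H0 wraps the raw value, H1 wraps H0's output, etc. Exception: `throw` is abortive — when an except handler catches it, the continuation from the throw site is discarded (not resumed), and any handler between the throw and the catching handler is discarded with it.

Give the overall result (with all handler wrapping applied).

Answer: 25

Evaluation trace:
ask @ H0 ⇒ 1
throw(5) @ H3 caught ⇒ 25
= 25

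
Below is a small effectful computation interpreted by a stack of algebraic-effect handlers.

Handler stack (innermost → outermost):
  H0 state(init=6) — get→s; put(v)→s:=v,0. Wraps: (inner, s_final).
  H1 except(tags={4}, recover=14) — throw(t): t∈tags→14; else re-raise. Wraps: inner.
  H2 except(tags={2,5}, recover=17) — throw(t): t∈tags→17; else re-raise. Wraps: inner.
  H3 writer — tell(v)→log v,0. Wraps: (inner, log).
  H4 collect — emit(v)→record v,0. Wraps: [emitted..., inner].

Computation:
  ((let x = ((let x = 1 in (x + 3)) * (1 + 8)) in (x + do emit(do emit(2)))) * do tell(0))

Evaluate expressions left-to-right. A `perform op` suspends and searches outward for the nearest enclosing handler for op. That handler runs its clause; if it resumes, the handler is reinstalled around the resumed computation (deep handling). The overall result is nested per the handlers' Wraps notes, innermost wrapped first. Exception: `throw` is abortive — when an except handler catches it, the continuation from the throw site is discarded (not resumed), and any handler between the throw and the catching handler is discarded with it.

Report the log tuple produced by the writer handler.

Answer: (0)

Step-by-step:
emit(2) @ H4 ⇒ out+=2
emit(0) @ H4 ⇒ out+=0
tell(0) @ H3 ⇒ log+=0
H0 returns (0, 6)
H1 returns (0, 6)
H2 returns (0, 6)
H3 returns ((0, 6), (0))
H4 returns [2, 0, ((0, 6), (0))]
= [2, 0, ((0, 6), (0))]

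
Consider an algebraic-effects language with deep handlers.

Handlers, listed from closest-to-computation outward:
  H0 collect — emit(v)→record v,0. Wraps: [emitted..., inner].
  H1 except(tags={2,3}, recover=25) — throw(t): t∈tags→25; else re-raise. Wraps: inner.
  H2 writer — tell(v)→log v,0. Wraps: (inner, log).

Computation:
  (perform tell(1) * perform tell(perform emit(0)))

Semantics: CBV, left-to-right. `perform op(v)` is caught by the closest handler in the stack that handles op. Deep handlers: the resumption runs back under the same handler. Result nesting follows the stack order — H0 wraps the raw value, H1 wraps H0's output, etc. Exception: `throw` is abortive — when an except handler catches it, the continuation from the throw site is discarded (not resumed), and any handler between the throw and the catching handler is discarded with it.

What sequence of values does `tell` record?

Answer: (1, 0)

Working:
tell(1) @ H2 ⇒ log+=1
emit(0) @ H0 ⇒ out+=0
tell(0) @ H2 ⇒ log+=0
H0 returns [0, 0]
H1 returns [0, 0]
H2 returns ([0, 0], (1, 0))
= ([0, 0], (1, 0))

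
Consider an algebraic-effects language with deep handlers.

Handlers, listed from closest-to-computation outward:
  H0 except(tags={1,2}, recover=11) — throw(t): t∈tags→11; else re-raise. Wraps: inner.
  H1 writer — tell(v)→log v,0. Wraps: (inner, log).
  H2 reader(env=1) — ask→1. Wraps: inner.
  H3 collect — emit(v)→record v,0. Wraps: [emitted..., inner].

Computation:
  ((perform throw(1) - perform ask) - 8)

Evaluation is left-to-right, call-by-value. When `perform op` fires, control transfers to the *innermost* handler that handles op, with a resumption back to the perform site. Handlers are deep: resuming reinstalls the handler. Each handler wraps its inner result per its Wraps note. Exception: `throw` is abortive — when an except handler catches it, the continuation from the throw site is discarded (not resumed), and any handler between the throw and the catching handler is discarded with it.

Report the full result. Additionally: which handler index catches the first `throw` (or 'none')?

Answer: [(11, ())] ; first throw caught by: H0

Working:
throw(1) @ H0 caught ⇒ 11
H1 returns (11, ())
H2 returns (11, ())
H3 returns [(11, ())]
= [(11, ())]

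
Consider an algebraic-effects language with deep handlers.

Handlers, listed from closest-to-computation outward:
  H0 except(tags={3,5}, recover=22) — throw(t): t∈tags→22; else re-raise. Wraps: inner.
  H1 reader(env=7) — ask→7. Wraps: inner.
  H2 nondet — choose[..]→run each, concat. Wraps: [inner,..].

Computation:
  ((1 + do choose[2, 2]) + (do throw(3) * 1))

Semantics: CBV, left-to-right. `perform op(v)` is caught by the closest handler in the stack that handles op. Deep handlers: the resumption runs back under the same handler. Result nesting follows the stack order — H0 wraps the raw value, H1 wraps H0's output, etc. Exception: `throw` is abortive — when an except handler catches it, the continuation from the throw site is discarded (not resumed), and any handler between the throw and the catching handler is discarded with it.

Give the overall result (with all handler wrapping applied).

Working:
choose[2, 2] @ H2
  branch[0] choose=2:
    throw(3) @ H0 caught ⇒ 22
    H1 returns 22
    H2 returns [22]
  branch[1] choose=2:
    throw(3) @ H0 caught ⇒ 22
    H1 returns 22
    H2 returns [22]
= [22, 22]

Answer: [22, 22]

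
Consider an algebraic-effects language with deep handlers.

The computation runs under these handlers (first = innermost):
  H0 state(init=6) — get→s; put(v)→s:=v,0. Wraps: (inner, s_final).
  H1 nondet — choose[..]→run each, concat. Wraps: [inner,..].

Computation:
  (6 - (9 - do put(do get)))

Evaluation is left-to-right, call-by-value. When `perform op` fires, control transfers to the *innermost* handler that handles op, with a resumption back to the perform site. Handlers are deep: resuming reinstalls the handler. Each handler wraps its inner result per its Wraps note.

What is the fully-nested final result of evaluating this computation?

Answer: [(-3, 6)]

Evaluation trace:
get @ H0 ⇒ 6
put(6) @ H0 ⇒ s:=6
H0 returns (-3, 6)
H1 returns [(-3, 6)]
= [(-3, 6)]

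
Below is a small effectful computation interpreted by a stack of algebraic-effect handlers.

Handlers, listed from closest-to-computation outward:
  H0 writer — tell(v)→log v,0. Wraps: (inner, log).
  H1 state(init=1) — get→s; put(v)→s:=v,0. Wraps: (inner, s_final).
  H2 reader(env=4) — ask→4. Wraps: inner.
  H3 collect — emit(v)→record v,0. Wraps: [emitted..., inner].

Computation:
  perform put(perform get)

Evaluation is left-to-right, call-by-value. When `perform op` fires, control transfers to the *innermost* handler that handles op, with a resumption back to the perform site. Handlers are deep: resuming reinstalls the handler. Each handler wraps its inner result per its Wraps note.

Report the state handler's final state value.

Evaluation trace:
get @ H1 ⇒ 1
put(1) @ H1 ⇒ s:=1
H0 returns (0, ())
H1 returns ((0, ()), 1)
H2 returns ((0, ()), 1)
H3 returns [((0, ()), 1)]
= [((0, ()), 1)]

Answer: 1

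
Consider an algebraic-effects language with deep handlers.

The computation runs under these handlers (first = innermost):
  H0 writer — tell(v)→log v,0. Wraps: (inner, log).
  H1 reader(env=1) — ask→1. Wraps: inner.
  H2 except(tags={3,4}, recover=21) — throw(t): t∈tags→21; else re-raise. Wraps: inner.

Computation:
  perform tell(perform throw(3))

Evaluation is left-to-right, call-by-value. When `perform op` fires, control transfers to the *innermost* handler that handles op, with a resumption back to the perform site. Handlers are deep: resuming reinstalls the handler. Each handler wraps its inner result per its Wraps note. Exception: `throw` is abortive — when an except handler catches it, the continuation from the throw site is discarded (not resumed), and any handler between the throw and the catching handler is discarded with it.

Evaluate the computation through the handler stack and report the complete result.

Working:
throw(3) @ H2 caught ⇒ 21
= 21

Answer: 21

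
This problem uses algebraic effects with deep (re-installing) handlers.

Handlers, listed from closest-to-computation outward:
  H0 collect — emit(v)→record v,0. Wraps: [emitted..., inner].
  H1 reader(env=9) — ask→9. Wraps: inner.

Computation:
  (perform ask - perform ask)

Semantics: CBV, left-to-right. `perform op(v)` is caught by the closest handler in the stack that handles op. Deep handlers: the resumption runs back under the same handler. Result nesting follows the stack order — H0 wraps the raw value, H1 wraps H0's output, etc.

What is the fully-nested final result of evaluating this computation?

Answer: [0]

Evaluation trace:
ask @ H1 ⇒ 9
ask @ H1 ⇒ 9
H0 returns [0]
H1 returns [0]
= [0]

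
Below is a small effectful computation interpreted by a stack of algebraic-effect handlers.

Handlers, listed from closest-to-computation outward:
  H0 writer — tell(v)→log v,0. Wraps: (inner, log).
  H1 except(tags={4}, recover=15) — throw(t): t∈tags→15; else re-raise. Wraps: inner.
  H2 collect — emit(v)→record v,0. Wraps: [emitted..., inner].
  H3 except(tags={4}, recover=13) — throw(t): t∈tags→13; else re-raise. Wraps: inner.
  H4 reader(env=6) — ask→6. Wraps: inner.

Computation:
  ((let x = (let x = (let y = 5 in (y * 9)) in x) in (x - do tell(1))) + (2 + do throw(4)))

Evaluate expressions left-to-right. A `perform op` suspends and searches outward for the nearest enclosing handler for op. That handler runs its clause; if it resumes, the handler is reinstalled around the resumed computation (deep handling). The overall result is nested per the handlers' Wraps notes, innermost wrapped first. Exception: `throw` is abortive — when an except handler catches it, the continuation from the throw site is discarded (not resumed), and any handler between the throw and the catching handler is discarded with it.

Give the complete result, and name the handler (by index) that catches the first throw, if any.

Step-by-step:
tell(1) @ H0 ⇒ log+=1
throw(4) @ H1 caught ⇒ 15
H2 returns [15]
H3 returns [15]
H4 returns [15]
= [15]

Answer: [15] ; first throw caught by: H1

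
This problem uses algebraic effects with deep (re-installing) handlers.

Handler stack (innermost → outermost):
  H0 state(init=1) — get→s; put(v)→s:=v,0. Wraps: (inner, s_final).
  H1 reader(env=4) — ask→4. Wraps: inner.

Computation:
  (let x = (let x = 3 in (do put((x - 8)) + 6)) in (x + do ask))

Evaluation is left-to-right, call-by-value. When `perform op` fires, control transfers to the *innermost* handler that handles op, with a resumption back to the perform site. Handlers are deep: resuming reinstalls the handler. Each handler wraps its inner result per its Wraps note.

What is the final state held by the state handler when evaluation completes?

Evaluation trace:
put(-5) @ H0 ⇒ s:=-5
ask @ H1 ⇒ 4
H0 returns (10, -5)
H1 returns (10, -5)
= (10, -5)

Answer: -5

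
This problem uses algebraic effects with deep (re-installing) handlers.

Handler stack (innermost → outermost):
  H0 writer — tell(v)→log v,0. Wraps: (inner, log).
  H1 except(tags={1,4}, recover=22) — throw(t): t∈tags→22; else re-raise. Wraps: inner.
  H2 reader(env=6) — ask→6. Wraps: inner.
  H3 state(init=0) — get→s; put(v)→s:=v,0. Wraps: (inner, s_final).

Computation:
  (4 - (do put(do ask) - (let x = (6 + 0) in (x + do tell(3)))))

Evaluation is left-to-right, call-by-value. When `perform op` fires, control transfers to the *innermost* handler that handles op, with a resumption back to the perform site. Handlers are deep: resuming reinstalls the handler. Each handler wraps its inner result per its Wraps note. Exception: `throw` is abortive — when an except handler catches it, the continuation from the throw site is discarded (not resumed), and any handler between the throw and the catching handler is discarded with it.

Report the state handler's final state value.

Answer: 6

Step-by-step:
ask @ H2 ⇒ 6
put(6) @ H3 ⇒ s:=6
tell(3) @ H0 ⇒ log+=3
H0 returns (10, (3))
H1 returns (10, (3))
H2 returns (10, (3))
H3 returns ((10, (3)), 6)
= ((10, (3)), 6)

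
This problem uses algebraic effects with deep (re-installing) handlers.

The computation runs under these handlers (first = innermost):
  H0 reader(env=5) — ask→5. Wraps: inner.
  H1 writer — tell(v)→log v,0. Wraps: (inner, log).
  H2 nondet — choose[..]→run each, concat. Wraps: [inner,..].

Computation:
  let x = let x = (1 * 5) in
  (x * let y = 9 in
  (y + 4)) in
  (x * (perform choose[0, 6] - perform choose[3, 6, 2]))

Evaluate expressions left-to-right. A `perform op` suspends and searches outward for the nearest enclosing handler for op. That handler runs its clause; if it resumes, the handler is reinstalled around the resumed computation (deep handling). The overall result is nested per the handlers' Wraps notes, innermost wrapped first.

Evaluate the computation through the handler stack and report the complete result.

Answer: [(-195, ()), (-390, ()), (-130, ()), (195, ()), (0, ()), (260, ())]

Working:
choose[0, 6] @ H2
  branch[0] choose=0:
    choose[3, 6, 2] @ H2
      branch[0] choose=3:
        H0 returns -195
        H1 returns (-195, ())
        H2 returns [(-195, ())]
      branch[1] choose=6:
        H0 returns -390
        H1 returns (-390, ())
        H2 returns [(-390, ())]
      branch[2] choose=2:
        H0 returns -130
        H1 returns (-130, ())
        H2 returns [(-130, ())]
  branch[1] choose=6:
    choose[3, 6, 2] @ H2
      branch[0] choose=3:
        H0 returns 195
        H1 returns (195, ())
        H2 returns [(195, ())]
      branch[1] choose=6:
        H0 returns 0
        H1 returns (0, ())
        H2 returns [(0, ())]
      branch[2] choose=2:
        H0 returns 260
        H1 returns (260, ())
        H2 returns [(260, ())]
= [(-195, ()), (-390, ()), (-130, ()), (195, ()), (0, ()), (260, ())]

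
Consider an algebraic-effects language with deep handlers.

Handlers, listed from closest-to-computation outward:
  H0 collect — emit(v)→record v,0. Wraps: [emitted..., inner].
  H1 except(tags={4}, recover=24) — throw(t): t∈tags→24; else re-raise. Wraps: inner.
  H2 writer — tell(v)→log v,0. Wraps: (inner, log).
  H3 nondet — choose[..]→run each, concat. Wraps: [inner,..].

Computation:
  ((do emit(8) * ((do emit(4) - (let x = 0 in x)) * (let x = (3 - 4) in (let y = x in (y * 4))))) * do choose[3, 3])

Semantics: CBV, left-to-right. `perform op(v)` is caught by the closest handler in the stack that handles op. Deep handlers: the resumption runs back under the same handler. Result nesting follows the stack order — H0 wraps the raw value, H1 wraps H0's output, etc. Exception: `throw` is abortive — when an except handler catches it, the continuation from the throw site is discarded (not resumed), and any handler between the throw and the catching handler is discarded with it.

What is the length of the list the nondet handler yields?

Answer: 2

Evaluation trace:
emit(8) @ H0 ⇒ out+=8
emit(4) @ H0 ⇒ out+=4
choose[3, 3] @ H3
  branch[0] choose=3:
    H0 returns [8, 4, 0]
    H1 returns [8, 4, 0]
    H2 returns ([8, 4, 0], ())
    H3 returns [([8, 4, 0], ())]
  branch[1] choose=3:
    H0 returns [8, 4, 0]
    H1 returns [8, 4, 0]
    H2 returns ([8, 4, 0], ())
    H3 returns [([8, 4, 0], ())]
= [([8, 4, 0], ()), ([8, 4, 0], ())]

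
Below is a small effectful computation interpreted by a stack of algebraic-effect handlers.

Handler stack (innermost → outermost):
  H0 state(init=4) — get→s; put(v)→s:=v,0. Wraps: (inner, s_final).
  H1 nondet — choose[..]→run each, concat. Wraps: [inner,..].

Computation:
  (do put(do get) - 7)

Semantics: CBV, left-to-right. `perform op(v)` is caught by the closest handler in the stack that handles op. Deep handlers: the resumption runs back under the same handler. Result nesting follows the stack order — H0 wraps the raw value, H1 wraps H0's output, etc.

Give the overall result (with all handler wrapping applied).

Answer: [(-7, 4)]

Evaluation trace:
get @ H0 ⇒ 4
put(4) @ H0 ⇒ s:=4
H0 returns (-7, 4)
H1 returns [(-7, 4)]
= [(-7, 4)]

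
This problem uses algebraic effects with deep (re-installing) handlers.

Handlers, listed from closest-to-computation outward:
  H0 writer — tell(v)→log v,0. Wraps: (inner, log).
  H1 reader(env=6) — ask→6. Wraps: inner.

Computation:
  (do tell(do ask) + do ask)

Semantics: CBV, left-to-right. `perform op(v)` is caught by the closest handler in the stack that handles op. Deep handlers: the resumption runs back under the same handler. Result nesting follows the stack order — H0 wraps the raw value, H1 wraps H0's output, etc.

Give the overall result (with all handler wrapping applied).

Answer: (6, (6))

Step-by-step:
ask @ H1 ⇒ 6
tell(6) @ H0 ⇒ log+=6
ask @ H1 ⇒ 6
H0 returns (6, (6))
H1 returns (6, (6))
= (6, (6))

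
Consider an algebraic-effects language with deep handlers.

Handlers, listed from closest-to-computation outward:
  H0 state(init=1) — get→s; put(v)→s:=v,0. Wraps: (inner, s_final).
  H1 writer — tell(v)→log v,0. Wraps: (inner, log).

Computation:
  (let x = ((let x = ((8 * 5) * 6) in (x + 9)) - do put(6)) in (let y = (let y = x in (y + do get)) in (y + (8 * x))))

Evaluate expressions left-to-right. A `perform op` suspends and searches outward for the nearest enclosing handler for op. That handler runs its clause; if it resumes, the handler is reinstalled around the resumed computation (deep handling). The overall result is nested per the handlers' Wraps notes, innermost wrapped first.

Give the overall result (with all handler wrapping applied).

Evaluation trace:
put(6) @ H0 ⇒ s:=6
get @ H0 ⇒ 6
H0 returns (2247, 6)
H1 returns ((2247, 6), ())
= ((2247, 6), ())

Answer: ((2247, 6), ())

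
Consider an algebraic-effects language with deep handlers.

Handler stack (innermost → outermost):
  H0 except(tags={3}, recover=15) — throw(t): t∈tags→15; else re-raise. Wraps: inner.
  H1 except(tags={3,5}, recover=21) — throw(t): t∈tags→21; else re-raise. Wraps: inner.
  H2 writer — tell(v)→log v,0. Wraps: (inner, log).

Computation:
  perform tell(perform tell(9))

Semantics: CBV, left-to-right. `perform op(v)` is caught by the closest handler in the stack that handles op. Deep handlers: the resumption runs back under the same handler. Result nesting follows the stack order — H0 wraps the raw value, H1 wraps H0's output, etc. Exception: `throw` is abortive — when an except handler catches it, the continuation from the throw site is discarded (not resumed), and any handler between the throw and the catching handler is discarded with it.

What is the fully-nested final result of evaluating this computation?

Evaluation trace:
tell(9) @ H2 ⇒ log+=9
tell(0) @ H2 ⇒ log+=0
H0 returns 0
H1 returns 0
H2 returns (0, (9, 0))
= (0, (9, 0))

Answer: (0, (9, 0))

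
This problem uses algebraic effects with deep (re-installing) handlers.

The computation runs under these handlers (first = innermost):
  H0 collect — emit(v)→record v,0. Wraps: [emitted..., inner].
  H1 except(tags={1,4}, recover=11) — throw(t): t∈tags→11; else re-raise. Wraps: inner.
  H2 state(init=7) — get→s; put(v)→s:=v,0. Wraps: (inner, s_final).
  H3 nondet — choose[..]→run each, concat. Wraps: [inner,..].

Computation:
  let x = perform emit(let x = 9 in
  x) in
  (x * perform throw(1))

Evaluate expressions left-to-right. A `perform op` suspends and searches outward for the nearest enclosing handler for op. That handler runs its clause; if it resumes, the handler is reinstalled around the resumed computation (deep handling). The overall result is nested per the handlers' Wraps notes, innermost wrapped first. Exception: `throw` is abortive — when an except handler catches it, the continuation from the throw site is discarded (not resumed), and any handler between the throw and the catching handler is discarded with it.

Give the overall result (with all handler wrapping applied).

Answer: [(11, 7)]

Step-by-step:
emit(9) @ H0 ⇒ out+=9
throw(1) @ H1 caught ⇒ 11
H2 returns (11, 7)
H3 returns [(11, 7)]
= [(11, 7)]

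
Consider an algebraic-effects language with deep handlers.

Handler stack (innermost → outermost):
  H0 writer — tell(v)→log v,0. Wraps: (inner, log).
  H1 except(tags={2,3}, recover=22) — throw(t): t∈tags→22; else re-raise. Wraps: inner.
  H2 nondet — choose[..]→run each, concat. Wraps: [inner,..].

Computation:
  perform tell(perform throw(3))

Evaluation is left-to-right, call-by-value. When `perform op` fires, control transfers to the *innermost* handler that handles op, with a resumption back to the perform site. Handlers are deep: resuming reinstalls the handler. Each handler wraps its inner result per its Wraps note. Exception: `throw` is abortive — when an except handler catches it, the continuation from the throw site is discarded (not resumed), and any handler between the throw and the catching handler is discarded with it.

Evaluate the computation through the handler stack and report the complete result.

Step-by-step:
throw(3) @ H1 caught ⇒ 22
H2 returns [22]
= [22]

Answer: [22]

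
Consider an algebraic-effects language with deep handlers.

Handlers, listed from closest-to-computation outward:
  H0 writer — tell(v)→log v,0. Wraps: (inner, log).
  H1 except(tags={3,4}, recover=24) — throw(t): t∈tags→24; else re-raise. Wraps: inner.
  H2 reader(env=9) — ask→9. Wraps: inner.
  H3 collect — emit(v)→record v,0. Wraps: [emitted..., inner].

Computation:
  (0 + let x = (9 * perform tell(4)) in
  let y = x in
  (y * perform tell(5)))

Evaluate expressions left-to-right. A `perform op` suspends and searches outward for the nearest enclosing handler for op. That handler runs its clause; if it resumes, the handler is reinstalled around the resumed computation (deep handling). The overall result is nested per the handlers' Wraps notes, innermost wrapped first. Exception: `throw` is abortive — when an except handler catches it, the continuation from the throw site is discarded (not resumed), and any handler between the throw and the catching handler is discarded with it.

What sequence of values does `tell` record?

Step-by-step:
tell(4) @ H0 ⇒ log+=4
tell(5) @ H0 ⇒ log+=5
H0 returns (0, (4, 5))
H1 returns (0, (4, 5))
H2 returns (0, (4, 5))
H3 returns [(0, (4, 5))]
= [(0, (4, 5))]

Answer: (4, 5)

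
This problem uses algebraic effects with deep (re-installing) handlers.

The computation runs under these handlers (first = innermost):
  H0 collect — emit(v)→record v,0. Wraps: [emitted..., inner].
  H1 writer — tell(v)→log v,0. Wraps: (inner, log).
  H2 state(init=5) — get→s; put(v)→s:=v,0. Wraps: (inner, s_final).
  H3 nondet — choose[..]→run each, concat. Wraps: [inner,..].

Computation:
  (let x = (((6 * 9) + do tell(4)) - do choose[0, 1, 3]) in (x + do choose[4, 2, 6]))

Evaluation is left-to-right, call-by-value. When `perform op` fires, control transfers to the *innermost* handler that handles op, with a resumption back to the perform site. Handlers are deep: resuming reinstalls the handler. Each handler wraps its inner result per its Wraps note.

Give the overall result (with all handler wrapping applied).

Step-by-step:
tell(4) @ H1 ⇒ log+=4
choose[0, 1, 3] @ H3
  branch[0] choose=0:
    choose[4, 2, 6] @ H3
      branch[0] choose=4:
        H0 returns [58]
        H1 returns ([58], (4))
        H2 returns (([58], (4)), 5)
        H3 returns [(([58], (4)), 5)]
      branch[1] choose=2:
        H0 returns [56]
        H1 returns ([56], (4))
        H2 returns (([56], (4)), 5)
        H3 returns [(([56], (4)), 5)]
      branch[2] choose=6:
        H0 returns [60]
        H1 returns ([60], (4))
        H2 returns (([60], (4)), 5)
        H3 returns [(([60], (4)), 5)]
  branch[1] choose=1:
    choose[4, 2, 6] @ H3
      branch[0] choose=4:
        H0 returns [57]
        H1 returns ([57], (4))
        H2 returns (([57], (4)), 5)
        H3 returns [(([57], (4)), 5)]
      branch[1] choose=2:
        H0 returns [55]
        H1 returns ([55], (4))
        H2 returns (([55], (4)), 5)
        H3 returns [(([55], (4)), 5)]
      branch[2] choose=6:
        H0 returns [59]
        H1 returns ([59], (4))
        H2 returns (([59], (4)), 5)
        H3 returns [(([59], (4)), 5)]
  branch[2] choose=3:
    choose[4, 2, 6] @ H3
      branch[0] choose=4:
        H0 returns [55]
        H1 returns ([55], (4))
        H2 returns (([55], (4)), 5)
        H3 returns [(([55], (4)), 5)]
      branch[1] choose=2:
        H0 returns [53]
        H1 returns ([53], (4))
        H2 returns (([53], (4)), 5)
        H3 returns [(([53], (4)), 5)]
      branch[2] choose=6:
        H0 returns [57]
        H1 returns ([57], (4))
        H2 returns (([57], (4)), 5)
        H3 returns [(([57], (4)), 5)]
= [(([58], (4)), 5), (([56], (4)), 5), (([60], (4)), 5), (([57], (4)), 5), (([55], (4)), 5), (([59], (4)), 5), (([55], (4)), 5), (([53], (4)), 5), (([57], (4)), 5)]

Answer: [(([58], (4)), 5), (([56], (4)), 5), (([60], (4)), 5), (([57], (4)), 5), (([55], (4)), 5), (([59], (4)), 5), (([55], (4)), 5), (([53], (4)), 5), (([57], (4)), 5)]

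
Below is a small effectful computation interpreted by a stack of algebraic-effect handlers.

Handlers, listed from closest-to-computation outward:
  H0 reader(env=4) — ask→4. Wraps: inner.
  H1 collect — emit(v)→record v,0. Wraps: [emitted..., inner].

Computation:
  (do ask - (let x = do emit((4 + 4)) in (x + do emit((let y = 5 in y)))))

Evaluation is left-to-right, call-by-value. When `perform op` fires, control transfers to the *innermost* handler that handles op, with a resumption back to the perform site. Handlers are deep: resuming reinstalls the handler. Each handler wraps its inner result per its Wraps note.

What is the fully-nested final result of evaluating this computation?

Working:
ask @ H0 ⇒ 4
emit(8) @ H1 ⇒ out+=8
emit(5) @ H1 ⇒ out+=5
H0 returns 4
H1 returns [8, 5, 4]
= [8, 5, 4]

Answer: [8, 5, 4]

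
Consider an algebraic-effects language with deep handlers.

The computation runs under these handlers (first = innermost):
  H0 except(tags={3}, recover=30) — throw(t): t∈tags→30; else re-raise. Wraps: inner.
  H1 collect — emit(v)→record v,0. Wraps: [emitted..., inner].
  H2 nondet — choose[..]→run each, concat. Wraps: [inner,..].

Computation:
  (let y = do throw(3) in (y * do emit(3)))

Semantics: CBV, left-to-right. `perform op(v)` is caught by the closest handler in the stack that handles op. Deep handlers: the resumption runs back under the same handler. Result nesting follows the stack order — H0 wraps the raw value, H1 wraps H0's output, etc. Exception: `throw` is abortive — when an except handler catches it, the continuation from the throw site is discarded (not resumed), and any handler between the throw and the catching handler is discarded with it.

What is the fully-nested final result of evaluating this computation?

Answer: [[30]]

Working:
throw(3) @ H0 caught ⇒ 30
H1 returns [30]
H2 returns [[30]]
= [[30]]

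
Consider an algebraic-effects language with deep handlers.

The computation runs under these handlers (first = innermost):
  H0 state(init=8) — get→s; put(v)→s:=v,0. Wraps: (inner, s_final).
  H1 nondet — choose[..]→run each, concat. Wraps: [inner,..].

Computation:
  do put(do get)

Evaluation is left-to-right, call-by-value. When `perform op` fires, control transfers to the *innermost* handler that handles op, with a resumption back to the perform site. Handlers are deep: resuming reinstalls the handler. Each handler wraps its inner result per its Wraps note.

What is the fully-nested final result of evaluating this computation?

Evaluation trace:
get @ H0 ⇒ 8
put(8) @ H0 ⇒ s:=8
H0 returns (0, 8)
H1 returns [(0, 8)]
= [(0, 8)]

Answer: [(0, 8)]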